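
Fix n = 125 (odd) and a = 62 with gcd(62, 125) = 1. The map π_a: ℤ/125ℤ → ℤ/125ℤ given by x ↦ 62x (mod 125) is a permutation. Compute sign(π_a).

Orbit of 53 under x↦62x: [53, 36, 107, 9, 58, 96, 77]… (length divides ord_125(62)).
π_62 has 4 disjoint cycles with lengths [100, 20, 4, 1] on {0,…,124}.
With 4 cycles on 125 points, sign = (−1)^{125−4} = -1.

-1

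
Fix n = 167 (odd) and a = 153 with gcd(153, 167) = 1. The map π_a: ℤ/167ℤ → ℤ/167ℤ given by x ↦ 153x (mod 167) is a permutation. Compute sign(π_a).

-1

Orbit of 1 under x↦153x: [1, 153, 29, 95, 6, 83, 7]… (length divides ord_167(153)).
2 cycles of lengths [166, 1].
With 2 cycles on 167 points, sign = (−1)^{167−2} = -1.
(153|167)_J = -1 (Zolotarev's lemma cross-check).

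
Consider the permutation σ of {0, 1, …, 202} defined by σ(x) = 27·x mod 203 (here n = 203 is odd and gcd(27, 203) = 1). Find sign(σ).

+1

Orbit of 190 under x↦27x: [190, 55, 64, 104, 169, 97, 183]… (length divides ord_203(27)).
π_27 has 11 disjoint cycles with lengths [28, 28, 28, 28, 28, 28, 28, 2, 2, 2, 1] on {0,…,202}.
With 11 cycles on 203 points, sign = (−1)^{203−11} = +1.
Check: (27/203) = +1 by Zolotarev.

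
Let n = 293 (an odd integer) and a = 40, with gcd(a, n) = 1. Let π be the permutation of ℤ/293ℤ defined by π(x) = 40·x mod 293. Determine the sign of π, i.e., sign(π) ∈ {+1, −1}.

+1

Orbit of 24 under x↦40x: [24, 81, 17, 94, 244, 91, 124]… (length divides ord_293(40)).
Decompose π into cycles: lengths [73, 73, 73, 73, 1] (5 cycles, including the fixed point 0).
n − c = 293 − 5 = 288; sign = (−1)^288 = +1.
Via Zolotarev, sign(π_{40}) = (40|293) = +1.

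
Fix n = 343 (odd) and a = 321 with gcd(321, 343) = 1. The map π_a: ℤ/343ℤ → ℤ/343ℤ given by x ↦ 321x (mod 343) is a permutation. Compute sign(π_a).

-1

Start at x=274: 274 → 146 → 218 → 6 → 211 → 160 → 253 → … (one orbit).
Cycle lengths of π_321 on ℤ/343ℤ: [98, 98, 98, 14, 14, 14, 2, 2, 2, 1]; 10 cycles in total.
343 − 10 = 333 transpositions; sign(π) = (−1)^333 = -1.
Check: (321/343) = -1 by Zolotarev.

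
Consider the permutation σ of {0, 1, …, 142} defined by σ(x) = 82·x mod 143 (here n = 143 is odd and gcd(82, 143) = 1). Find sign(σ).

+1

Start at x=36: 36 → 92 → 108 → 133 → 38 → 113 → 114 → … (one orbit).
9 cycles of lengths [30, 30, 30, 30, 6, 6, 5, 5, 1].
With 9 cycles on 143 points, sign = (−1)^{143−9} = +1.
Zolotarev: (82|143) = +1, matching the cycle-count sign.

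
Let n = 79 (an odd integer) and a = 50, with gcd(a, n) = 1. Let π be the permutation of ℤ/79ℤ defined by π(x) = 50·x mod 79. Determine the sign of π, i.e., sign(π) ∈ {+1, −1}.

+1

Trace 46: π^k(46) = [46, 9, 55, 64, 40, 25, 65] for k=0..6.
Decompose π into cycles: lengths [39, 39, 1] (3 cycles, including the fixed point 0).
79 − 3 = 76 transpositions; sign(π) = (−1)^76 = +1.
Via Zolotarev, sign(π_{50}) = (50|79) = +1.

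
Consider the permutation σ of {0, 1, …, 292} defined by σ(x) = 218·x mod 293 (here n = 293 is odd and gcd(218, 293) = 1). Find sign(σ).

-1

Start at x=59: 59 → 263 → 199 → 18 → 115 → 165 → 224 → … (one orbit).
Decompose π into cycles: lengths [292, 1] (2 cycles, including the fixed point 0).
sign(π) = (−1)^{n − #cycles} = (−1)^{293−2} = (−1)^291 = -1.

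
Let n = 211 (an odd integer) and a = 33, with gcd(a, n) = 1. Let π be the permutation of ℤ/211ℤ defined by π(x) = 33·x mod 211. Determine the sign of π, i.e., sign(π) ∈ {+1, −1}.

-1

Orbit of 31 under x↦33x: [31, 179, 210, 178, 177, 144, 110]… (length divides ord_211(33)).
π_33 has 6 disjoint cycles with lengths [42, 42, 42, 42, 42, 1] on {0,…,210}.
6 cycles on 211: each ℓ→(−1)^(ℓ−1), product (−1)^205 = -1.
(33|211)_J = -1 (Zolotarev's lemma cross-check).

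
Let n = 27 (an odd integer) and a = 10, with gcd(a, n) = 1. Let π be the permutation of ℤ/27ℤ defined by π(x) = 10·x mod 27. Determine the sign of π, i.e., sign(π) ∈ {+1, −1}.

+1

Start at x=10: 10 → 19 → 1 → 10 (one orbit).
15 cycles of lengths [3, 3, 3, 3, 3, 3, 1, 1, 1, 1, 1, 1, 1, 1, 1].
With 15 cycles on 27 points, sign = (−1)^{27−15} = +1.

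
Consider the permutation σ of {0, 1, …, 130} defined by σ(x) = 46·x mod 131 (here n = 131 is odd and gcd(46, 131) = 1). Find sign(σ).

+1

Start at x=4: 4 → 53 → 80 → 12 → 28 → 109 → 36 → … (one orbit).
π_46 has 3 disjoint cycles with lengths [65, 65, 1] on {0,…,130}.
Σ(ℓ_i−1) = 131−3 = 128; sign = (−1)^128 = +1.
Zolotarev: (46|131) = +1, matching the cycle-count sign.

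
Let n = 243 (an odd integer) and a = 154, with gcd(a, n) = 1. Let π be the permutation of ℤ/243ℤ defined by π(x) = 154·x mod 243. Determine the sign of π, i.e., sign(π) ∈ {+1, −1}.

Orbit of 37 under x↦154x: [37, 109, 19, 10, 82, 235, 226]… (length divides ord_243(154)).
Cycle lengths of π_154 on ℤ/243ℤ: [27, 27, 27, 27, 27, 27, 9, 9, 9, 9, 9, 9, 3, 3, 3, 3, 3, 3, 1, 1, 1, 1, 1, 1, 1, 1, 1]; 27 cycles in total.
Σ(ℓ_i−1) = 243−27 = 216; sign = (−1)^216 = +1.

+1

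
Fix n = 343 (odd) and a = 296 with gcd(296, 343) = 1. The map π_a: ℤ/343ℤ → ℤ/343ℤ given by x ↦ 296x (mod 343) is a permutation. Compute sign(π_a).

Trace 254: π^k(254) = [254, 67, 281, 170, 242, 288, 184] for k=0..6.
7 cycles of lengths [147, 147, 21, 21, 3, 3, 1].
sign(π) = (−1)^{n − #cycles} = (−1)^{343−7} = (−1)^336 = +1.

+1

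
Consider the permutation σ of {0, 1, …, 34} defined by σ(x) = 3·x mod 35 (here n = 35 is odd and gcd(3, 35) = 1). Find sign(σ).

+1

Start at x=27: 27 → 11 → 33 → 29 → 17 → 16 → 13 → … (one orbit).
Cycle lengths of π_3 on ℤ/35ℤ: [12, 12, 6, 4, 1]; 5 cycles in total.
sign(π) = (−1)^{n − #cycles} = (−1)^{35−5} = (−1)^30 = +1.
(3|35)_J = +1 (Zolotarev's lemma cross-check).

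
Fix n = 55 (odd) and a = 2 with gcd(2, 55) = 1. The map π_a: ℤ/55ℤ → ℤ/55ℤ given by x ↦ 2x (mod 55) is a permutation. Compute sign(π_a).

Orbit of 18 under x↦2x: [18, 36, 17, 34, 13, 26, 52]… (length divides ord_55(2)).
Cycle type of π: 20×2 + 10 + 4 + 1; total 5 cycles.
5 cycles on 55: each ℓ→(−1)^(ℓ−1), product (−1)^50 = +1.
The Jacobi symbol (2|55) = +1 (Zolotarev) agrees.

+1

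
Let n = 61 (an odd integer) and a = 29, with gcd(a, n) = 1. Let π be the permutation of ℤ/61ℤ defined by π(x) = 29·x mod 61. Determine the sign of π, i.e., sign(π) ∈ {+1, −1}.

-1

Orbit of 47 under x↦29x: [47, 21, 60, 32, 13, 11, 14]… (length divides ord_61(29)).
Decompose π into cycles: lengths [12, 12, 12, 12, 12, 1] (6 cycles, including the fixed point 0).
61 − 6 = 55 transpositions; sign(π) = (−1)^55 = -1.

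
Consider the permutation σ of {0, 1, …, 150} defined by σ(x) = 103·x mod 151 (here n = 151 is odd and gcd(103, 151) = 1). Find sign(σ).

Start at x=68: 68 → 58 → 85 → 148 → 144 → 34 → 29 → … (one orbit).
3 cycles of lengths [75, 75, 1].
sign(π) = (−1)^{n − #cycles} = (−1)^{151−3} = (−1)^148 = +1.

+1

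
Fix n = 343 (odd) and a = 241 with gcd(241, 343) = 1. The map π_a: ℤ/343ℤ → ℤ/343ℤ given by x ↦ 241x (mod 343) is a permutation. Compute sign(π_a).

Orbit of 41 under x↦241x: [41, 277, 215, 22, 157, 107, 62]… (length divides ord_343(241)).
π_241 has 4 disjoint cycles with lengths [294, 42, 6, 1] on {0,…,342}.
Σ(ℓ_i−1) = 343−4 = 339; sign = (−1)^339 = -1.
(241|343)_J = -1 (Zolotarev's lemma cross-check).

-1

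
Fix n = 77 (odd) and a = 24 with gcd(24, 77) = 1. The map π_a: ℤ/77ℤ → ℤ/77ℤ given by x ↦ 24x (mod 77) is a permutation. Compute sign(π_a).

+1

Trace 52: π^k(52) = [52, 16, 76, 53, 40, 36, 17] for k=0..6.
π_24 has 5 disjoint cycles with lengths [30, 30, 10, 6, 1] on {0,…,76}.
sign(π) = (−1)^{n − #cycles} = (−1)^{77−5} = (−1)^72 = +1.
Check: (24/77) = +1 by Zolotarev.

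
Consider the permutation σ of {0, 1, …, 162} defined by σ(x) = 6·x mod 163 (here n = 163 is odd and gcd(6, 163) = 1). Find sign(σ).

+1

Start at x=126: 126 → 104 → 135 → 158 → 133 → 146 → 61 → … (one orbit).
Cycle type of π: 27×6 + 1; total 7 cycles.
Σ(ℓ_i−1) = 163−7 = 156; sign = (−1)^156 = +1.
The Jacobi symbol (6|163) = +1 (Zolotarev) agrees.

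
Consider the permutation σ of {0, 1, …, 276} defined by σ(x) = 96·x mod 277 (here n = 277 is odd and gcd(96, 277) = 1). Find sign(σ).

Trace 82: π^k(82) = [82, 116, 56, 113, 45, 165, 51] for k=0..6.
2 cycles of lengths [276, 1].
2 cycles on 277: each ℓ→(−1)^(ℓ−1), product (−1)^275 = -1.

-1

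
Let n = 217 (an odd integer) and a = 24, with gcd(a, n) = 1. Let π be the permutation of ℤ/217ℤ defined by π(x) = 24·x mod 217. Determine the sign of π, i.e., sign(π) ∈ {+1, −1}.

+1

Start at x=51: 51 → 139 → 81 → 208 → 1 → 24 → 142 → … (one orbit).
9 cycles of lengths [30, 30, 30, 30, 30, 30, 30, 6, 1].
n − c = 217 − 9 = 208; sign = (−1)^208 = +1.
(24|217)_J = +1 (Zolotarev's lemma cross-check).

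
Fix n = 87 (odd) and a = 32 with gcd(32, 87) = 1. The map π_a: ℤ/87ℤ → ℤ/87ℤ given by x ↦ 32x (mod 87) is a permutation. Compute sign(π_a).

+1

Start at x=41: 41 → 7 → 50 → 34 → 44 → 16 → 77 → … (one orbit).
The orbit structure of x ↦ 32x mod 87: 5 orbits of sizes [28, 28, 28, 2, 1].
n − c = 87 − 5 = 82; sign = (−1)^82 = +1.
Zolotarev: (32|87) = +1, matching the cycle-count sign.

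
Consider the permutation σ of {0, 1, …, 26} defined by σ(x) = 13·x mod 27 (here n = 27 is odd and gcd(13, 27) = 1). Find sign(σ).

+1

Trace 25: π^k(25) = [25, 1, 13, 7, 10, 22, 16] for k=0..6.
Cycle lengths of π_13 on ℤ/27ℤ: [9, 9, 3, 3, 1, 1, 1]; 7 cycles in total.
27 − 7 = 20 transpositions; sign(π) = (−1)^20 = +1.
Zolotarev: (13|27) = +1, matching the cycle-count sign.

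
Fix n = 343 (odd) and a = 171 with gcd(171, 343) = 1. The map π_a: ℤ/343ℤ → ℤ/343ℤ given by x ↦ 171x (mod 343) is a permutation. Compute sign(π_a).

Trace 96: π^k(96) = [96, 295, 24, 331, 6, 340, 173] for k=0..6.
Cycle type of π: 294 + 42 + 6 + 1; total 4 cycles.
sign(π) = (−1)^{n − #cycles} = (−1)^{343−4} = (−1)^339 = -1.
Via Zolotarev, sign(π_{171}) = (171|343) = -1.

-1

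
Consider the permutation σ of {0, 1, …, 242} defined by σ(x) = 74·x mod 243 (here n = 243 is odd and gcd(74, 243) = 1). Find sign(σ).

Start at x=92: 92 → 4 → 53 → 34 → 86 → 46 → 2 → … (one orbit).
π_74 has 6 disjoint cycles with lengths [162, 54, 18, 6, 2, 1] on {0,…,242}.
6 cycles on 243: each ℓ→(−1)^(ℓ−1), product (−1)^237 = -1.
Check: (74/243) = -1 by Zolotarev.

-1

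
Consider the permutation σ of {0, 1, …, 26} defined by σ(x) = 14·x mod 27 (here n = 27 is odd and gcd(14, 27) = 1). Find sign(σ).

-1

Trace 22: π^k(22) = [22, 11, 19, 23, 25, 26, 13] for k=0..6.
The orbit structure of x ↦ 14x mod 27: 4 orbits of sizes [18, 6, 2, 1].
4 cycles on 27: each ℓ→(−1)^(ℓ−1), product (−1)^23 = -1.
The Jacobi symbol (14|27) = -1 (Zolotarev) agrees.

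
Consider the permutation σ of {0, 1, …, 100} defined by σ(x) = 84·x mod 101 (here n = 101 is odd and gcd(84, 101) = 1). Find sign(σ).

+1

Orbit of 1 under x↦84x: [1, 84, 87, 36, 95]… (length divides ord_101(84)).
Cycle lengths of π_84 on ℤ/101ℤ: [5, 5, 5, 5, 5, 5, 5, 5, 5, 5, 5, 5, 5, 5, 5, 5, 5, 5, 5, 5, 1]; 21 cycles in total.
n − c = 101 − 21 = 80; sign = (−1)^80 = +1.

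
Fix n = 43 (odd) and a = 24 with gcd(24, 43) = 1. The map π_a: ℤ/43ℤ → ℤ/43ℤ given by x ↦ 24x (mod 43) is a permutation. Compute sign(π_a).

+1

Trace 21: π^k(21) = [21, 31, 13, 11, 6, 15, 16] for k=0..6.
π_24 has 3 disjoint cycles with lengths [21, 21, 1] on {0,…,42}.
sign(π) = (−1)^{n − #cycles} = (−1)^{43−3} = (−1)^40 = +1.
Via Zolotarev, sign(π_{24}) = (24|43) = +1.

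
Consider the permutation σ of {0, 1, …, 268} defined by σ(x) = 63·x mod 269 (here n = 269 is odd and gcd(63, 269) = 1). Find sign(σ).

-1

Orbit of 94 under x↦63x: [94, 4, 252, 5, 46, 208, 192]… (length divides ord_269(63)).
2 cycles of lengths [268, 1].
With 2 cycles on 269 points, sign = (−1)^{269−2} = -1.
Zolotarev: (63|269) = -1, matching the cycle-count sign.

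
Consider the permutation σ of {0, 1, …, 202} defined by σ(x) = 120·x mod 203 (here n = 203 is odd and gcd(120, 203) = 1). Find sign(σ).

+1

Start at x=57: 57 → 141 → 71 → 197 → 92 → 78 → 22 → … (one orbit).
Cycle lengths of π_120 on ℤ/203ℤ: [14, 14, 14, 14, 14, 14, 14, 14, 14, 14, 14, 14, 14, 14, 1, 1, 1, 1, 1, 1, 1]; 21 cycles in total.
203 − 21 = 182 transpositions; sign(π) = (−1)^182 = +1.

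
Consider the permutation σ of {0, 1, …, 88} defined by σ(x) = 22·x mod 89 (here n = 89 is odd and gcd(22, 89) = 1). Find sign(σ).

Start at x=8: 8 → 87 → 45 → 11 → 64 → 73 → 4 → … (one orbit).
Decompose π into cycles: lengths [22, 22, 22, 22, 1] (5 cycles, including the fixed point 0).
89 − 5 = 84 transpositions; sign(π) = (−1)^84 = +1.
Check: (22/89) = +1 by Zolotarev.

+1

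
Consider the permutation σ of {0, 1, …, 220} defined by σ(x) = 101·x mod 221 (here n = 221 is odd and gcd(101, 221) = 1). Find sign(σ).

+1

Trace 220: π^k(220) = [220, 120, 186, 1, 101, 35] for k=0..5.
43 cycles of lengths [6, 6, 6, 6, 6, 6, 6, 6, 6, 6, 6, 6, 6, 6, 6, 6, 6, 6, 6, 6, 6, 6, 6, 6, 6, 6, 6, 6, 6, 6, 6, 6, 6, 6, 2, 2, 2, 2, 2, 2, 2, 2, 1].
43 cycles on 221: each ℓ→(−1)^(ℓ−1), product (−1)^178 = +1.
The Jacobi symbol (101|221) = +1 (Zolotarev) agrees.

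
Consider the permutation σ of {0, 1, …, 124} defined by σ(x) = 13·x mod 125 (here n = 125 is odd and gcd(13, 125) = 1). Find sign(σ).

Start at x=51: 51 → 38 → 119 → 47 → 111 → 68 → 9 → … (one orbit).
Cycle lengths of π_13 on ℤ/125ℤ: [100, 20, 4, 1]; 4 cycles in total.
Σ(ℓ_i−1) = 125−4 = 121; sign = (−1)^121 = -1.
Via Zolotarev, sign(π_{13}) = (13|125) = -1.

-1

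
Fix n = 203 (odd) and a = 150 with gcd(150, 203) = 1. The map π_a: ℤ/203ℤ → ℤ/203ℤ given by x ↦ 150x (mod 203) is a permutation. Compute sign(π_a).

Start at x=198: 198 → 62 → 165 → 187 → 36 → 122 → 30 → … (one orbit).
Cycle type of π: 42×4 + 14×2 + 6 + 1; total 8 cycles.
n − c = 203 − 8 = 195; sign = (−1)^195 = -1.

-1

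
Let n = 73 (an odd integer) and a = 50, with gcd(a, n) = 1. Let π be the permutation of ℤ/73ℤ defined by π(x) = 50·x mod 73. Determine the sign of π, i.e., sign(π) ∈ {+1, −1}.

Orbit of 2 under x↦50x: [2, 27, 36, 48, 64, 61, 57]… (length divides ord_73(50)).
3 cycles of lengths [36, 36, 1].
Σ(ℓ_i−1) = 73−3 = 70; sign = (−1)^70 = +1.

+1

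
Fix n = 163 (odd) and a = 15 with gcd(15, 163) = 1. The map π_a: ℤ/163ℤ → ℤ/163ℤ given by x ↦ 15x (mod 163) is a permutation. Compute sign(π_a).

+1

Start at x=88: 88 → 16 → 77 → 14 → 47 → 53 → 143 → … (one orbit).
The orbit structure of x ↦ 15x mod 163: 3 orbits of sizes [81, 81, 1].
Σ(ℓ_i−1) = 163−3 = 160; sign = (−1)^160 = +1.
Zolotarev: (15|163) = +1, matching the cycle-count sign.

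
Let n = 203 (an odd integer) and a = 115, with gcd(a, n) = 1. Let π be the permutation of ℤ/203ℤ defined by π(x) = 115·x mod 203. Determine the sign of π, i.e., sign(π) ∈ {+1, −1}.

-1

Start at x=115: 115 → 30 → 202 → 88 → 173 → 1 → 115 (one orbit).
Cycle type of π: 6×29 + 2×14 + 1; total 44 cycles.
44 cycles on 203: each ℓ→(−1)^(ℓ−1), product (−1)^159 = -1.
The Jacobi symbol (115|203) = -1 (Zolotarev) agrees.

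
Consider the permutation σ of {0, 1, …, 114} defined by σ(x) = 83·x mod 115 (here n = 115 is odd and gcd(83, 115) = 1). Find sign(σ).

+1

Trace 24: π^k(24) = [24, 37, 81, 53, 29, 107, 26] for k=0..6.
The orbit structure of x ↦ 83x mod 115: 5 orbits of sizes [44, 44, 22, 4, 1].
n − c = 115 − 5 = 110; sign = (−1)^110 = +1.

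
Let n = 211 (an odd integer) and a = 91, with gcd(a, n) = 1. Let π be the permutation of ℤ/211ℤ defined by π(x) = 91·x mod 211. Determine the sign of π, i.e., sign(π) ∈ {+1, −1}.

-1

Orbit of 25 under x↦91x: [25, 165, 34, 140, 80, 106, 151]… (length divides ord_211(91)).
Decompose π into cycles: lengths [210, 1] (2 cycles, including the fixed point 0).
n − c = 211 − 2 = 209; sign = (−1)^209 = -1.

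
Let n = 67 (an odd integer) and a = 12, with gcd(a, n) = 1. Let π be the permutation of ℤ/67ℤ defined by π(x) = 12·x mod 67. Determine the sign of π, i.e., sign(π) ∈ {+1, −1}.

-1

Start at x=49: 49 → 52 → 21 → 51 → 9 → 41 → 23 → … (one orbit).
Cycle lengths of π_12 on ℤ/67ℤ: [66, 1]; 2 cycles in total.
Σ(ℓ_i−1) = 67−2 = 65; sign = (−1)^65 = -1.
Zolotarev: (12|67) = -1, matching the cycle-count sign.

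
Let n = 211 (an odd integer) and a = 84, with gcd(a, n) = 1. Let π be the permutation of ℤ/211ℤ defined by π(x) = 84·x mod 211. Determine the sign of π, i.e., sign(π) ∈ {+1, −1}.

Trace 55: π^k(55) = [55, 189, 51, 64, 101, 44, 109] for k=0..6.
Cycle type of π: 105×2 + 1; total 3 cycles.
3 cycles on 211: each ℓ→(−1)^(ℓ−1), product (−1)^208 = +1.
Zolotarev: (84|211) = +1, matching the cycle-count sign.

+1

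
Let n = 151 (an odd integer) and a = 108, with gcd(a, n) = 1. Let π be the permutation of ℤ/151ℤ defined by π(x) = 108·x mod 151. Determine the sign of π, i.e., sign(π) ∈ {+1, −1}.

Orbit of 56 under x↦108x: [56, 8, 109, 145, 107, 80, 33]… (length divides ord_151(108)).
Cycle type of π: 150 + 1; total 2 cycles.
2 cycles on 151: each ℓ→(−1)^(ℓ−1), product (−1)^149 = -1.
(108|151)_J = -1 (Zolotarev's lemma cross-check).

-1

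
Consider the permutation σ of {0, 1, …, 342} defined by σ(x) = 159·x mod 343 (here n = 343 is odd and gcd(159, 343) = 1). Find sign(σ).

Trace 165: π^k(165) = [165, 167, 142, 283, 64, 229, 53] for k=0..6.
4 cycles of lengths [294, 42, 6, 1].
343 − 4 = 339 transpositions; sign(π) = (−1)^339 = -1.
Check: (159/343) = -1 by Zolotarev.

-1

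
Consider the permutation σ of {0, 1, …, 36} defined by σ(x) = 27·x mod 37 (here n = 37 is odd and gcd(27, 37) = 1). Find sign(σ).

+1

Start at x=27: 27 → 26 → 36 → 10 → 11 → 1 → 27 (one orbit).
Cycle lengths of π_27 on ℤ/37ℤ: [6, 6, 6, 6, 6, 6, 1]; 7 cycles in total.
Σ(ℓ_i−1) = 37−7 = 30; sign = (−1)^30 = +1.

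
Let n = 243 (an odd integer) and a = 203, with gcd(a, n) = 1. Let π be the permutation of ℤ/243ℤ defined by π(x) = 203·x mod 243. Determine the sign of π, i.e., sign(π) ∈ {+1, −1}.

-1

Start at x=140: 140 → 232 → 197 → 139 → 29 → 55 → 230 → … (one orbit).
π_203 has 6 disjoint cycles with lengths [162, 54, 18, 6, 2, 1] on {0,…,242}.
6 cycles on 243: each ℓ→(−1)^(ℓ−1), product (−1)^237 = -1.
The Jacobi symbol (203|243) = -1 (Zolotarev) agrees.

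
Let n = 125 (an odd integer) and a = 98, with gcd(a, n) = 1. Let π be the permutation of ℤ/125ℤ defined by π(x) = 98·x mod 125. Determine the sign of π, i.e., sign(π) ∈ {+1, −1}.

-1

Start at x=61: 61 → 103 → 94 → 87 → 26 → 48 → 79 → … (one orbit).
Cycle lengths of π_98 on ℤ/125ℤ: [100, 20, 4, 1]; 4 cycles in total.
With 4 cycles on 125 points, sign = (−1)^{125−4} = -1.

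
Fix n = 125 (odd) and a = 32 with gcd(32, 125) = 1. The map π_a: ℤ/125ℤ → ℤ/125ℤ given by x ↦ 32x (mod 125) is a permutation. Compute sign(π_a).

Trace 124: π^k(124) = [124, 93, 101, 107, 49, 68, 51] for k=0..6.
12 cycles of lengths [20, 20, 20, 20, 20, 4, 4, 4, 4, 4, 4, 1].
Σ(ℓ_i−1) = 125−12 = 113; sign = (−1)^113 = -1.
Check: (32/125) = -1 by Zolotarev.

-1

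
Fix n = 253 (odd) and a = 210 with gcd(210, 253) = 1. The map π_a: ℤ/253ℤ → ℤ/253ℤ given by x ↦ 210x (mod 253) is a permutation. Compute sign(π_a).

+1

Trace 133: π^k(133) = [133, 100, 1, 210, 78, 188, 12] for k=0..6.
Decompose π into cycles: lengths [11, 11, 11, 11, 11, 11, 11, 11, 11, 11, 11, 11, 11, 11, 11, 11, 11, 11, 11, 11, 11, 11, 1, 1, 1, 1, 1, 1, 1, 1, 1, 1, 1] (33 cycles, including the fixed point 0).
253 − 33 = 220 transpositions; sign(π) = (−1)^220 = +1.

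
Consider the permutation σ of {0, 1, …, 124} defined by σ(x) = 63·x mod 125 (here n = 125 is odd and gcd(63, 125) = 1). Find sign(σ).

Trace 48: π^k(48) = [48, 24, 12, 6, 3, 64, 32] for k=0..6.
Cycle type of π: 100 + 20 + 4 + 1; total 4 cycles.
sign(π) = (−1)^{n − #cycles} = (−1)^{125−4} = (−1)^121 = -1.
(63|125)_J = -1 (Zolotarev's lemma cross-check).

-1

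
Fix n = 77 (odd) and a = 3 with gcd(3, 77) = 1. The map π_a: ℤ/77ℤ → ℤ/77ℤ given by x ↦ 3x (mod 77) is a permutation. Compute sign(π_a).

Trace 4: π^k(4) = [4, 12, 36, 31, 16, 48, 67] for k=0..6.
π_3 has 6 disjoint cycles with lengths [30, 30, 6, 5, 5, 1] on {0,…,76}.
sign(π) = (−1)^{n − #cycles} = (−1)^{77−6} = (−1)^71 = -1.

-1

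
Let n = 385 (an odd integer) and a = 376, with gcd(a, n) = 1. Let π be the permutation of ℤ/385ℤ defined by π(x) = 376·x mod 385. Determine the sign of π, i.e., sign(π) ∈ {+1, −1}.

+1

Start at x=241: 241 → 141 → 271 → 256 → 6 → 331 → 101 → … (one orbit).
Cycle lengths of π_376 on ℤ/385ℤ: [30, 30, 30, 30, 30, 30, 30, 30, 30, 30, 10, 10, 10, 10, 10, 6, 6, 6, 6, 6, 1, 1, 1, 1, 1]; 25 cycles in total.
385 − 25 = 360 transpositions; sign(π) = (−1)^360 = +1.
(376|385)_J = +1 (Zolotarev's lemma cross-check).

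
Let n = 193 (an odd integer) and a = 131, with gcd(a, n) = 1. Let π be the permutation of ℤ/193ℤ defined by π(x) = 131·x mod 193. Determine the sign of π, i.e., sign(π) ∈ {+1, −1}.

+1

Start at x=62: 62 → 16 → 166 → 130 → 46 → 43 → 36 → … (one orbit).
5 cycles of lengths [48, 48, 48, 48, 1].
5 cycles on 193: each ℓ→(−1)^(ℓ−1), product (−1)^188 = +1.
The Jacobi symbol (131|193) = +1 (Zolotarev) agrees.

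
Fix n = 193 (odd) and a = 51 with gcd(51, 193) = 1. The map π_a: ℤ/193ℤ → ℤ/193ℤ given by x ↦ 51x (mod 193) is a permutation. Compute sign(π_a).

-1

Orbit of 29 under x↦51x: [29, 128, 159, 3, 153, 83, 180]… (length divides ord_193(51)).
2 cycles of lengths [192, 1].
Σ(ℓ_i−1) = 193−2 = 191; sign = (−1)^191 = -1.
(51|193)_J = -1 (Zolotarev's lemma cross-check).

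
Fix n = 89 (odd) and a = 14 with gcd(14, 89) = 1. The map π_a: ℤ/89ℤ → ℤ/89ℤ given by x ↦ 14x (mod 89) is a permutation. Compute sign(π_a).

Trace 63: π^k(63) = [63, 81, 66, 34, 31, 78, 24] for k=0..6.
π_14 has 2 disjoint cycles with lengths [88, 1] on {0,…,88}.
With 2 cycles on 89 points, sign = (−1)^{89−2} = -1.

-1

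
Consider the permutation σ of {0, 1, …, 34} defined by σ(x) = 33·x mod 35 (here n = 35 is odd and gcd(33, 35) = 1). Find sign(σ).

+1

Orbit of 3 under x↦33x: [3, 29, 12, 11, 13, 9, 17]… (length divides ord_35(33)).
The orbit structure of x ↦ 33x mod 35: 5 orbits of sizes [12, 12, 6, 4, 1].
5 cycles on 35: each ℓ→(−1)^(ℓ−1), product (−1)^30 = +1.
The Jacobi symbol (33|35) = +1 (Zolotarev) agrees.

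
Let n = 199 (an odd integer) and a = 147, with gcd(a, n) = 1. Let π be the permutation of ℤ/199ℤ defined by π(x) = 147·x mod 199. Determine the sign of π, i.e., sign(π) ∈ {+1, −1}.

-1

Orbit of 60 under x↦147x: [60, 64, 55, 125, 67, 98, 78]… (length divides ord_199(147)).
π_147 has 4 disjoint cycles with lengths [66, 66, 66, 1] on {0,…,198}.
4 cycles on 199: each ℓ→(−1)^(ℓ−1), product (−1)^195 = -1.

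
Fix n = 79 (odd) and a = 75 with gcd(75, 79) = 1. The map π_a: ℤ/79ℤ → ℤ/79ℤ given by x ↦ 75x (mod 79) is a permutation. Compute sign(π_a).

Trace 72: π^k(72) = [72, 28, 46, 53, 25, 58, 5] for k=0..6.
Cycle lengths of π_75 on ℤ/79ℤ: [78, 1]; 2 cycles in total.
With 2 cycles on 79 points, sign = (−1)^{79−2} = -1.

-1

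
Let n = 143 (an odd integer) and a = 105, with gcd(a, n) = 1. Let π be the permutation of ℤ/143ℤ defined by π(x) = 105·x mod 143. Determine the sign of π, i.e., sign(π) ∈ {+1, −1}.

-1

Orbit of 118 under x↦105x: [118, 92, 79, 1, 105, 14, 40]… (length divides ord_143(105)).
π_105 has 26 disjoint cycles with lengths [10, 10, 10, 10, 10, 10, 10, 10, 10, 10, 10, 10, 10, 1, 1, 1, 1, 1, 1, 1, 1, 1, 1, 1, 1, 1] on {0,…,142}.
With 26 cycles on 143 points, sign = (−1)^{143−26} = -1.
Via Zolotarev, sign(π_{105}) = (105|143) = -1.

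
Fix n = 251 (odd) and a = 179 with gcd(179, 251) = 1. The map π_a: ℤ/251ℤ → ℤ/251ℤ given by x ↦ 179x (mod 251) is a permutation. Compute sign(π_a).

+1

Trace 142: π^k(142) = [142, 67, 196, 195, 16, 103, 114] for k=0..6.
Cycle lengths of π_179 on ℤ/251ℤ: [125, 125, 1]; 3 cycles in total.
With 3 cycles on 251 points, sign = (−1)^{251−3} = +1.
Check: (179/251) = +1 by Zolotarev.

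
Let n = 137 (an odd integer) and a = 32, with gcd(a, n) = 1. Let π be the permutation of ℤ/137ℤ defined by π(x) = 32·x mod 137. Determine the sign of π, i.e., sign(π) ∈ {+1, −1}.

Trace 105: π^k(105) = [105, 72, 112, 22, 19, 60, 2] for k=0..6.
Decompose π into cycles: lengths [68, 68, 1] (3 cycles, including the fixed point 0).
n − c = 137 − 3 = 134; sign = (−1)^134 = +1.

+1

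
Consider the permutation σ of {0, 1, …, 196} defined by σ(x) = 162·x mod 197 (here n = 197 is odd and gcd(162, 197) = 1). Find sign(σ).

Trace 195: π^k(195) = [195, 70, 111, 55, 45, 1, 162] for k=0..6.
π_162 has 2 disjoint cycles with lengths [196, 1] on {0,…,196}.
With 2 cycles on 197 points, sign = (−1)^{197−2} = -1.
Check: (162/197) = -1 by Zolotarev.

-1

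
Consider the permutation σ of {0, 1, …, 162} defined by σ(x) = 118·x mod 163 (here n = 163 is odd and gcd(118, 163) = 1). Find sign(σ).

+1

Trace 140: π^k(140) = [140, 57, 43, 21, 33, 145, 158] for k=0..6.
3 cycles of lengths [81, 81, 1].
n − c = 163 − 3 = 160; sign = (−1)^160 = +1.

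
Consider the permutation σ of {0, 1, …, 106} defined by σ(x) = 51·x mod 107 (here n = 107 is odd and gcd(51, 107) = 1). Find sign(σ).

-1

Trace 44: π^k(44) = [44, 104, 61, 8, 87, 50, 89] for k=0..6.
Cycle lengths of π_51 on ℤ/107ℤ: [106, 1]; 2 cycles in total.
107 − 2 = 105 transpositions; sign(π) = (−1)^105 = -1.
Check: (51/107) = -1 by Zolotarev.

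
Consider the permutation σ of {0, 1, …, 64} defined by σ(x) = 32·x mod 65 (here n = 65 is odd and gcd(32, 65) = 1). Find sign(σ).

+1

Start at x=1: 1 → 32 → 49 → 8 → 61 → 2 → 64 → … (one orbit).
π_32 has 7 disjoint cycles with lengths [12, 12, 12, 12, 12, 4, 1] on {0,…,64}.
n − c = 65 − 7 = 58; sign = (−1)^58 = +1.
The Jacobi symbol (32|65) = +1 (Zolotarev) agrees.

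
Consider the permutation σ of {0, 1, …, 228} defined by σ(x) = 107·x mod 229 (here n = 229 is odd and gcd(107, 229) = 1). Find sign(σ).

Trace 1: π^k(1) = [1, 107, 228, 122] for k=0..3.
Decompose π into cycles: lengths [4, 4, 4, 4, 4, 4, 4, 4, 4, 4, 4, 4, 4, 4, 4, 4, 4, 4, 4, 4, 4, 4, 4, 4, 4, 4, 4, 4, 4, 4, 4, 4, 4, 4, 4, 4, 4, 4, 4, 4, 4, 4, 4, 4, 4, 4, 4, 4, 4, 4, 4, 4, 4, 4, 4, 4, 4, 1] (58 cycles, including the fixed point 0).
229 − 58 = 171 transpositions; sign(π) = (−1)^171 = -1.

-1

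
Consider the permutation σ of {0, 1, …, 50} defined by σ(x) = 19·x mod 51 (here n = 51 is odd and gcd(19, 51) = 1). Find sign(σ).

Orbit of 25 under x↦19x: [25, 16, 49, 13, 43, 1, 19]… (length divides ord_51(19)).
9 cycles of lengths [8, 8, 8, 8, 8, 8, 1, 1, 1].
sign(π) = (−1)^{n − #cycles} = (−1)^{51−9} = (−1)^42 = +1.
Zolotarev: (19|51) = +1, matching the cycle-count sign.

+1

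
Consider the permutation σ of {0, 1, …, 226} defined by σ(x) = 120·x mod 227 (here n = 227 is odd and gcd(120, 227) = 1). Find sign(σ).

+1

Orbit of 109 under x↦120x: [109, 141, 122, 112, 47, 192, 113]… (length divides ord_227(120)).
π_120 has 3 disjoint cycles with lengths [113, 113, 1] on {0,…,226}.
227 − 3 = 224 transpositions; sign(π) = (−1)^224 = +1.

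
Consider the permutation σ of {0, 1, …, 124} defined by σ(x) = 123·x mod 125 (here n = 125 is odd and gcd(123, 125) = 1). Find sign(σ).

-1

Start at x=6: 6 → 113 → 24 → 77 → 96 → 58 → 9 → … (one orbit).
Decompose π into cycles: lengths [100, 20, 4, 1] (4 cycles, including the fixed point 0).
With 4 cycles on 125 points, sign = (−1)^{125−4} = -1.
Zolotarev: (123|125) = -1, matching the cycle-count sign.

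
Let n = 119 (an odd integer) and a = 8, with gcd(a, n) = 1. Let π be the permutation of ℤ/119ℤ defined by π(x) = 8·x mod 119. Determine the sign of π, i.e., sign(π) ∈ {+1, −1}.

Start at x=1: 1 → 8 → 64 → 36 → 50 → 43 → 106 → … (one orbit).
π_8 has 21 disjoint cycles with lengths [8, 8, 8, 8, 8, 8, 8, 8, 8, 8, 8, 8, 8, 8, 1, 1, 1, 1, 1, 1, 1] on {0,…,118}.
119 − 21 = 98 transpositions; sign(π) = (−1)^98 = +1.
The Jacobi symbol (8|119) = +1 (Zolotarev) agrees.

+1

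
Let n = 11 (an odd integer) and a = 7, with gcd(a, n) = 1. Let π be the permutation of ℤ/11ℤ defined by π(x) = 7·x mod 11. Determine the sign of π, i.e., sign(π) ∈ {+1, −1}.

-1

Orbit of 1 under x↦7x: [1, 7, 5, 2, 3, 10, 4]… (length divides ord_11(7)).
Cycle lengths of π_7 on ℤ/11ℤ: [10, 1]; 2 cycles in total.
11 − 2 = 9 transpositions; sign(π) = (−1)^9 = -1.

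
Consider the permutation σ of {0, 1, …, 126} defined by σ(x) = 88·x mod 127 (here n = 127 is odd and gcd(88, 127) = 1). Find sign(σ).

+1

Orbit of 41 under x↦88x: [41, 52, 4, 98, 115, 87, 36]… (length divides ord_127(88)).
Decompose π into cycles: lengths [63, 63, 1] (3 cycles, including the fixed point 0).
127 − 3 = 124 transpositions; sign(π) = (−1)^124 = +1.
Via Zolotarev, sign(π_{88}) = (88|127) = +1.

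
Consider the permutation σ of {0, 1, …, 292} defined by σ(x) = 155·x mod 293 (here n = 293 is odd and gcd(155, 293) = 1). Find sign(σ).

Start at x=1: 1 → 155 → 292 → 138 → 1 (one orbit).
Cycle type of π: 4×73 + 1; total 74 cycles.
n − c = 293 − 74 = 219; sign = (−1)^219 = -1.
Zolotarev: (155|293) = -1, matching the cycle-count sign.

-1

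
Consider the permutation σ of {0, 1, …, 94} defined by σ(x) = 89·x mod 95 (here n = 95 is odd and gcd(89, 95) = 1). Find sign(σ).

-1

Orbit of 29 under x↦89x: [29, 16, 94, 6, 59, 26, 34]… (length divides ord_95(89)).
π_89 has 8 disjoint cycles with lengths [18, 18, 18, 18, 18, 2, 2, 1] on {0,…,94}.
n − c = 95 − 8 = 87; sign = (−1)^87 = -1.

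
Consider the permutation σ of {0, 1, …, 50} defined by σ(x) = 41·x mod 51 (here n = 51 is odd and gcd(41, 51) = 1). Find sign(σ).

Trace 25: π^k(25) = [25, 5, 1, 41, 49, 20, 4] for k=0..6.
The orbit structure of x ↦ 41x mod 51: 5 orbits of sizes [16, 16, 16, 2, 1].
Σ(ℓ_i−1) = 51−5 = 46; sign = (−1)^46 = +1.
Zolotarev: (41|51) = +1, matching the cycle-count sign.

+1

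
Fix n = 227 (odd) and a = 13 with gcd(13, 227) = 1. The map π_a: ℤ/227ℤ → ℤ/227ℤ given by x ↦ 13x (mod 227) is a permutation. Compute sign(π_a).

Start at x=210: 210 → 6 → 78 → 106 → 16 → 208 → 207 → … (one orbit).
π_13 has 2 disjoint cycles with lengths [226, 1] on {0,…,226}.
2 cycles on 227: each ℓ→(−1)^(ℓ−1), product (−1)^225 = -1.

-1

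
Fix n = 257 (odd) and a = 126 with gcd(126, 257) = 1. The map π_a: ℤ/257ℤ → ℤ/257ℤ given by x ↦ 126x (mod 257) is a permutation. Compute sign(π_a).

-1

Start at x=56: 56 → 117 → 93 → 153 → 3 → 121 → 83 → … (one orbit).
Cycle type of π: 256 + 1; total 2 cycles.
2 cycles on 257: each ℓ→(−1)^(ℓ−1), product (−1)^255 = -1.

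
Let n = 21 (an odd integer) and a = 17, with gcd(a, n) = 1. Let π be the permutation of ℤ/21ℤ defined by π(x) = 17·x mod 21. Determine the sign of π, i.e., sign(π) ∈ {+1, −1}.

Trace 17: π^k(17) = [17, 16, 20, 4, 5, 1] for k=0..5.
Cycle type of π: 6×3 + 2 + 1; total 5 cycles.
sign(π) = (−1)^{n − #cycles} = (−1)^{21−5} = (−1)^16 = +1.
Check: (17/21) = +1 by Zolotarev.

+1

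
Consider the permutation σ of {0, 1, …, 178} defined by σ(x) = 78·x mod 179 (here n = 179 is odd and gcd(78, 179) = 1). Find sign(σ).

Orbit of 18 under x↦78x: [18, 151, 143, 56, 72, 67, 35]… (length divides ord_179(78)).
Decompose π into cycles: lengths [178, 1] (2 cycles, including the fixed point 0).
Σ(ℓ_i−1) = 179−2 = 177; sign = (−1)^177 = -1.

-1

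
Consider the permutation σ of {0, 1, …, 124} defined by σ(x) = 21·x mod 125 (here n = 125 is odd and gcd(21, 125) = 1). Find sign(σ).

Orbit of 61 under x↦21x: [61, 31, 26, 46, 91, 36, 6]… (length divides ord_125(21)).
Decompose π into cycles: lengths [25, 25, 25, 25, 5, 5, 5, 5, 1, 1, 1, 1, 1] (13 cycles, including the fixed point 0).
Σ(ℓ_i−1) = 125−13 = 112; sign = (−1)^112 = +1.
Check: (21/125) = +1 by Zolotarev.

+1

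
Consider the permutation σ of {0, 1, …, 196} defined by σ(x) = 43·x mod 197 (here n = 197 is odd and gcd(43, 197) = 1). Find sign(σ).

Start at x=1: 1 → 43 → 76 → 116 → 63 → 148 → 60 → … (one orbit).
Decompose π into cycles: lengths [98, 98, 1] (3 cycles, including the fixed point 0).
With 3 cycles on 197 points, sign = (−1)^{197−3} = +1.
Zolotarev: (43|197) = +1, matching the cycle-count sign.

+1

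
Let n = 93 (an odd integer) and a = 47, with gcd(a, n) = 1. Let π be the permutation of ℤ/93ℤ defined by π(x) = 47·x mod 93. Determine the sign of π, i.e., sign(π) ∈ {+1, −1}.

-1

Trace 47: π^k(47) = [47, 70, 35, 64, 32, 16, 8] for k=0..6.
Cycle lengths of π_47 on ℤ/93ℤ: [10, 10, 10, 10, 10, 10, 5, 5, 5, 5, 5, 5, 2, 1]; 14 cycles in total.
With 14 cycles on 93 points, sign = (−1)^{93−14} = -1.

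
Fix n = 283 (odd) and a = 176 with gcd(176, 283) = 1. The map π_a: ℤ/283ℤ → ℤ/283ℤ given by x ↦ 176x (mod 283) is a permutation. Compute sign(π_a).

+1

Trace 127: π^k(127) = [127, 278, 252, 204, 246, 280, 38] for k=0..6.
The orbit structure of x ↦ 176x mod 283: 3 orbits of sizes [141, 141, 1].
283 − 3 = 280 transpositions; sign(π) = (−1)^280 = +1.
Zolotarev: (176|283) = +1, matching the cycle-count sign.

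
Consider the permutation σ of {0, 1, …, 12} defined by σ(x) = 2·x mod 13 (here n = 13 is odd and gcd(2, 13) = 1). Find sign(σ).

Start at x=5: 5 → 10 → 7 → 1 → 2 → 4 → 8 → … (one orbit).
2 cycles of lengths [12, 1].
Σ(ℓ_i−1) = 13−2 = 11; sign = (−1)^11 = -1.
The Jacobi symbol (2|13) = -1 (Zolotarev) agrees.

-1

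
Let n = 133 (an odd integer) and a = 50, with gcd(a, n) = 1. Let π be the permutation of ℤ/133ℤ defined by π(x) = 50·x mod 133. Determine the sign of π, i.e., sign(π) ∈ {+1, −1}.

-1

Trace 106: π^k(106) = [106, 113, 64, 8, 1, 50] for k=0..5.
π_50 has 28 disjoint cycles with lengths [6, 6, 6, 6, 6, 6, 6, 6, 6, 6, 6, 6, 6, 6, 6, 6, 6, 6, 6, 6, 6, 1, 1, 1, 1, 1, 1, 1] on {0,…,132}.
28 cycles on 133: each ℓ→(−1)^(ℓ−1), product (−1)^105 = -1.
The Jacobi symbol (50|133) = -1 (Zolotarev) agrees.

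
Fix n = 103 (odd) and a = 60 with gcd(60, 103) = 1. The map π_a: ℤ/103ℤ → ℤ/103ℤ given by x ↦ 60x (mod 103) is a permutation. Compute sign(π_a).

Orbit of 14 under x↦60x: [14, 16, 33, 23, 41, 91, 1]… (length divides ord_103(60)).
π_60 has 3 disjoint cycles with lengths [51, 51, 1] on {0,…,102}.
sign(π) = (−1)^{n − #cycles} = (−1)^{103−3} = (−1)^100 = +1.
(60|103)_J = +1 (Zolotarev's lemma cross-check).

+1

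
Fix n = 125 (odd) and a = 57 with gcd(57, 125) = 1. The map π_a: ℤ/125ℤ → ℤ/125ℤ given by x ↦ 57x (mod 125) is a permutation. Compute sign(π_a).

Start at x=57: 57 → 124 → 68 → 1 → 57 (one orbit).
The orbit structure of x ↦ 57x mod 125: 32 orbits of sizes [4, 4, 4, 4, 4, 4, 4, 4, 4, 4, 4, 4, 4, 4, 4, 4, 4, 4, 4, 4, 4, 4, 4, 4, 4, 4, 4, 4, 4, 4, 4, 1].
sign(π) = (−1)^{n − #cycles} = (−1)^{125−32} = (−1)^93 = -1.

-1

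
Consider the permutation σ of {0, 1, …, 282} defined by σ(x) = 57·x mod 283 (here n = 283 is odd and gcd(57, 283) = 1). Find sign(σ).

Start at x=152: 152 → 174 → 13 → 175 → 70 → 28 → 181 → … (one orbit).
3 cycles of lengths [141, 141, 1].
n − c = 283 − 3 = 280; sign = (−1)^280 = +1.
Zolotarev: (57|283) = +1, matching the cycle-count sign.

+1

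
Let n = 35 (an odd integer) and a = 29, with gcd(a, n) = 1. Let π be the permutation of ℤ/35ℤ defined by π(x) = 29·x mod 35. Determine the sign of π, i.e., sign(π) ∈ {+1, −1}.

Orbit of 29 under x↦29x: [29, 1]… (length divides ord_35(29)).
π_29 has 21 disjoint cycles with lengths [2, 2, 2, 2, 2, 2, 2, 2, 2, 2, 2, 2, 2, 2, 1, 1, 1, 1, 1, 1, 1] on {0,…,34}.
Σ(ℓ_i−1) = 35−21 = 14; sign = (−1)^14 = +1.
The Jacobi symbol (29|35) = +1 (Zolotarev) agrees.

+1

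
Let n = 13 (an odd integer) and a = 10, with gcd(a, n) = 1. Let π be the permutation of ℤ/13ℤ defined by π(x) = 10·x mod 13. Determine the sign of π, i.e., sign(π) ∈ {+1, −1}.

+1

Trace 4: π^k(4) = [4, 1, 10, 9, 12, 3] for k=0..5.
3 cycles of lengths [6, 6, 1].
With 3 cycles on 13 points, sign = (−1)^{13−3} = +1.
The Jacobi symbol (10|13) = +1 (Zolotarev) agrees.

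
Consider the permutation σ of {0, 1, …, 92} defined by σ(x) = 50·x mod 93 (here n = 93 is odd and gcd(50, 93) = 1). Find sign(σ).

-1

Start at x=35: 35 → 76 → 80 → 1 → 50 → 82 → 8 → … (one orbit).
Decompose π into cycles: lengths [30, 30, 15, 15, 2, 1] (6 cycles, including the fixed point 0).
6 cycles on 93: each ℓ→(−1)^(ℓ−1), product (−1)^87 = -1.
Check: (50/93) = -1 by Zolotarev.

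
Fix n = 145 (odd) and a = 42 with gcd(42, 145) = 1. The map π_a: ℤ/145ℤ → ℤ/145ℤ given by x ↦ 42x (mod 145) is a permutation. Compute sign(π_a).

-1

Trace 81: π^k(81) = [81, 67, 59, 13, 111, 22, 54] for k=0..6.
Decompose π into cycles: lengths [28, 28, 28, 28, 14, 14, 4, 1] (8 cycles, including the fixed point 0).
8 cycles on 145: each ℓ→(−1)^(ℓ−1), product (−1)^137 = -1.
Zolotarev: (42|145) = -1, matching the cycle-count sign.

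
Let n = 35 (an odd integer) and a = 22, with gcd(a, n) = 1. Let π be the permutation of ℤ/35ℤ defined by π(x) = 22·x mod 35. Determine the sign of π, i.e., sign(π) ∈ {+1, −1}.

Start at x=29: 29 → 8 → 1 → 22 → 29 (one orbit).
14 cycles of lengths [4, 4, 4, 4, 4, 4, 4, 1, 1, 1, 1, 1, 1, 1].
14 cycles on 35: each ℓ→(−1)^(ℓ−1), product (−1)^21 = -1.
(22|35)_J = -1 (Zolotarev's lemma cross-check).

-1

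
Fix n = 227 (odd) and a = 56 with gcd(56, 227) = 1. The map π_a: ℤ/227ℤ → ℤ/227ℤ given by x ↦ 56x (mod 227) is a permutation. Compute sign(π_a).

-1

Start at x=57: 57 → 14 → 103 → 93 → 214 → 180 → 92 → … (one orbit).
The orbit structure of x ↦ 56x mod 227: 2 orbits of sizes [226, 1].
2 cycles on 227: each ℓ→(−1)^(ℓ−1), product (−1)^225 = -1.
Via Zolotarev, sign(π_{56}) = (56|227) = -1.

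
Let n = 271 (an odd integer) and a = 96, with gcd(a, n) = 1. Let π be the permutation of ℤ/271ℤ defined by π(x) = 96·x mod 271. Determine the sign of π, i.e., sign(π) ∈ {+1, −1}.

-1

Start at x=8: 8 → 226 → 16 → 181 → 32 → 91 → 64 → … (one orbit).
The orbit structure of x ↦ 96x mod 271: 2 orbits of sizes [270, 1].
sign(π) = (−1)^{n − #cycles} = (−1)^{271−2} = (−1)^269 = -1.
Check: (96/271) = -1 by Zolotarev.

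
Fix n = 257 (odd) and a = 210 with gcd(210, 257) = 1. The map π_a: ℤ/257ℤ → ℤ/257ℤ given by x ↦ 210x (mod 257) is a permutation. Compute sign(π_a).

-1

Start at x=174: 174 → 46 → 151 → 99 → 230 → 241 → 238 → … (one orbit).
2 cycles of lengths [256, 1].
257 − 2 = 255 transpositions; sign(π) = (−1)^255 = -1.
Check: (210/257) = -1 by Zolotarev.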